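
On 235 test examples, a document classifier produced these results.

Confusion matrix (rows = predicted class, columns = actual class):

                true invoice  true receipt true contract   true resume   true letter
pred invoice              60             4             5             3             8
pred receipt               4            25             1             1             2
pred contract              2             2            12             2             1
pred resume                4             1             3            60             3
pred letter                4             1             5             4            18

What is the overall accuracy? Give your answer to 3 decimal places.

0.745

Accuracy = trace / total = (60+25+12+60+18=175) / 235 = 175/235 = 0.745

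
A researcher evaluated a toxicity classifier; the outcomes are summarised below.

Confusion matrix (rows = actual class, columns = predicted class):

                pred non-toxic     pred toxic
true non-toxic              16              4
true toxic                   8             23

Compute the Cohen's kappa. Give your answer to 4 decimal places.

0.5234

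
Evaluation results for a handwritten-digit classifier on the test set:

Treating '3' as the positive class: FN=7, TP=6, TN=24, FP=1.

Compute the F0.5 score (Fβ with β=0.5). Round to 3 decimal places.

0.732

Fβ = (1+β²)·TP / ((1+β²)·TP + β²·FN + FP), with β²=1/4
= 1.25·6 / (1.25·6 + 0.25·7 + 1) = 0.732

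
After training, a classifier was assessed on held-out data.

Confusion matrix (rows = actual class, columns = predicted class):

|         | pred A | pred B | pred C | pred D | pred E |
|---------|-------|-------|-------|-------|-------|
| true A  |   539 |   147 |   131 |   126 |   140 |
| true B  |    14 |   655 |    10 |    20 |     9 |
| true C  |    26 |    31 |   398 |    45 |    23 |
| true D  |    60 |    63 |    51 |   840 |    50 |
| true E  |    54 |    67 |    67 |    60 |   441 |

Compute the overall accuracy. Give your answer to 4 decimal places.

Accuracy = trace / total = (539+655+398+840+441=2873) / 4067 = 2873/4067 = 0.7064

0.7064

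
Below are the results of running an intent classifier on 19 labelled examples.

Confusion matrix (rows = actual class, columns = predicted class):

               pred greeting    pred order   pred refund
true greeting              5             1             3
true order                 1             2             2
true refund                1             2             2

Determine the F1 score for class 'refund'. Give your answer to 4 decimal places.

0.3333

Take TP from the diagonal, FP from the rest of the 'refund' prediction marginal, FN from the rest of the 'refund' actual marginal.
F1 score = 2·TP/(2·TP+FP+FN).
refund: TP=2, FP=3+2=5, FN=1+2=3 → 4/12 = 0.33333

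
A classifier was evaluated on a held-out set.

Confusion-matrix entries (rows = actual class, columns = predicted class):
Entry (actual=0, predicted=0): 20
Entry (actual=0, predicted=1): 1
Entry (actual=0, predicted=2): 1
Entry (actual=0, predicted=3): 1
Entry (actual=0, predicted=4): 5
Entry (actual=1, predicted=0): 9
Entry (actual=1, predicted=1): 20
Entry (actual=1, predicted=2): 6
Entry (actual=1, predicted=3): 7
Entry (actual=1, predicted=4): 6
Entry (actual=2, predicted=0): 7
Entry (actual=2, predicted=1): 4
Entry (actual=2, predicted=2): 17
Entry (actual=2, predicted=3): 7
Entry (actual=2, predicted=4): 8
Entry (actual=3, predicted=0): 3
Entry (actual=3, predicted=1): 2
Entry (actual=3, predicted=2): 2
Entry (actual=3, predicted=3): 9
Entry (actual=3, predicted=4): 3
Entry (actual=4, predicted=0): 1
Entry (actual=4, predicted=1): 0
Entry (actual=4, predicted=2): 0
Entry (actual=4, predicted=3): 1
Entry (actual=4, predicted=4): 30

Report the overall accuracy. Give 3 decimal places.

Accuracy = trace / total = (20+20+17+9+30=96) / 170 = 96/170 = 0.565

0.565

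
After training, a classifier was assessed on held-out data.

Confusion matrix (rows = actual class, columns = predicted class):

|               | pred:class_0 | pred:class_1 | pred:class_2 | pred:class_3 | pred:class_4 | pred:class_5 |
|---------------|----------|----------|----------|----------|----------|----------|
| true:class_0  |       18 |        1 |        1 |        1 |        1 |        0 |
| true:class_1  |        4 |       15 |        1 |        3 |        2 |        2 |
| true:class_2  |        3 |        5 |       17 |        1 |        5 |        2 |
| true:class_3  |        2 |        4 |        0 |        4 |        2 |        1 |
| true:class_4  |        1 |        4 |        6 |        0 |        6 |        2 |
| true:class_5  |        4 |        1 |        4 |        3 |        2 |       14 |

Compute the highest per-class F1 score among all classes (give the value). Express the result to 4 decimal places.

Per-class F1 score (2·TP/(2·TP+FP+FN)):
  class_0: TP=18, FP=4+3+2+1+4=14, FN=1+1+1+1+0=4 → 36/54 = 0.66667
  class_1: TP=15, FP=1+5+4+4+1=15, FN=4+1+3+2+2=12 → 30/57 = 0.52632
  class_2: TP=17, FP=1+1+0+6+4=12, FN=3+5+1+5+2=16 → 34/62 = 0.54839
  class_3: TP=4, FP=1+3+1+0+3=8, FN=2+4+0+2+1=9 → 8/25 = 0.32000
  class_4: TP=6, FP=1+2+5+2+2=12, FN=1+4+6+0+2=13 → 12/37 = 0.32432
  class_5: TP=14, FP=0+2+2+1+2=7, FN=4+1+4+3+2=14 → 28/49 = 0.57143
Highest is class 'class_0' with F1 score = 0.6667.

0.6667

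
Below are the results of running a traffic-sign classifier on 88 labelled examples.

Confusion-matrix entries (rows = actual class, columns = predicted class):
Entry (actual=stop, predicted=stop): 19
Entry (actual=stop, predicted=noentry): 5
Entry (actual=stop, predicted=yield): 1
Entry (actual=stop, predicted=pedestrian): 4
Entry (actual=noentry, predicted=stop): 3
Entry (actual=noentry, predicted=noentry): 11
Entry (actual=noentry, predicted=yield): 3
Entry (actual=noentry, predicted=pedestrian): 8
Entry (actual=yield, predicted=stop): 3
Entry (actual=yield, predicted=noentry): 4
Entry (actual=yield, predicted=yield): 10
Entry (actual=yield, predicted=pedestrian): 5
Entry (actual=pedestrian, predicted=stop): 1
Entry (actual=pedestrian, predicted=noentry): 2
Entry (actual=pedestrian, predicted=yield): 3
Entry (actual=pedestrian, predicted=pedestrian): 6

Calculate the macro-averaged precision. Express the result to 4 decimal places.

0.5200

Per-class precision (TP/(TP+FP)):
  stop: TP=19, FP=3+3+1=7 → 19/26 = 0.73077
  noentry: TP=11, FP=5+4+2=11 → 11/22 = 0.50000
  yield: TP=10, FP=1+3+3=7 → 10/17 = 0.58824
  pedestrian: TP=6, FP=4+8+5=17 → 6/23 = 0.26087
Macro-precision = mean = (0.73077 + 0.50000 + 0.58824 + 0.26087) / 4 = 0.5200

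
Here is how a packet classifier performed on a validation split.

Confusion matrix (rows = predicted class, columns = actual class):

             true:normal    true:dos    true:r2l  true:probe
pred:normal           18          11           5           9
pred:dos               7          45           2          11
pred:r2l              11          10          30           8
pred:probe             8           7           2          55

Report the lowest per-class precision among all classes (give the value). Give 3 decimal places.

0.419

Per-class precision (TP/(TP+FP)):
  normal: TP=18, FP=11+5+9=25 → 18/43 = 0.4186
  dos: TP=45, FP=7+2+11=20 → 45/65 = 0.6923
  r2l: TP=30, FP=11+10+8=29 → 30/59 = 0.5085
  probe: TP=55, FP=8+7+2=17 → 55/72 = 0.7639
Lowest is class 'normal' with precision = 0.419.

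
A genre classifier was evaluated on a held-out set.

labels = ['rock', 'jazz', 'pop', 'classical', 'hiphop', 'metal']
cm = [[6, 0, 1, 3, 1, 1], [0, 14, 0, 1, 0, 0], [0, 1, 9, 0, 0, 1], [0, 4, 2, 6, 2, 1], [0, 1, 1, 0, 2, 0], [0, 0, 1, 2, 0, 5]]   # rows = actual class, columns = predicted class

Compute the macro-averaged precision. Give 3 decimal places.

Per-class precision (TP/(TP+FP)):
  rock: TP=6, FP=0+0+0+0+0=0 → 6/6 = 1.0000
  jazz: TP=14, FP=0+1+4+1+0=6 → 14/20 = 0.7000
  pop: TP=9, FP=1+0+2+1+1=5 → 9/14 = 0.6429
  classical: TP=6, FP=3+1+0+0+2=6 → 6/12 = 0.5000
  hiphop: TP=2, FP=1+0+0+2+0=3 → 2/5 = 0.4000
  metal: TP=5, FP=1+0+1+1+0=3 → 5/8 = 0.6250
Macro-precision = mean = (1.0000 + 0.7000 + 0.6429 + 0.5000 + 0.4000 + 0.6250) / 6 = 0.645

0.645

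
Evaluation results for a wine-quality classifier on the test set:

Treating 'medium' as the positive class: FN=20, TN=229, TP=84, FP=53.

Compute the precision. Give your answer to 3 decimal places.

Precision = TP/(TP+FP) = 84/(84+53) = 84/137 = 0.613

0.613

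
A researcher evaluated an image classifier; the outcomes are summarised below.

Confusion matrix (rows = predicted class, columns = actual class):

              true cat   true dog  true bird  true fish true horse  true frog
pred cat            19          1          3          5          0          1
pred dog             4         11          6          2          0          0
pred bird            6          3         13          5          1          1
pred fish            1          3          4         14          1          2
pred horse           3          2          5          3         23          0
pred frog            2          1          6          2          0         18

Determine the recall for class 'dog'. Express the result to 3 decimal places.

0.524

Take TP from the diagonal, FP from the rest of the 'dog' prediction marginal, FN from the rest of the 'dog' actual marginal.
recall = TP/(TP+FN).
dog: TP=11, FN=1+3+3+2+1=10 → 11/21 = 0.5238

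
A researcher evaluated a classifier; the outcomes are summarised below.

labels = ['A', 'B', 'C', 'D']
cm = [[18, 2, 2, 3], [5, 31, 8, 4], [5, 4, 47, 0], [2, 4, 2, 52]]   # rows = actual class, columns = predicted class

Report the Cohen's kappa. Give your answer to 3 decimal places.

0.704

Observed agreement pₒ = trace/N = 148/189 = 0.7831
Expected agreement pₑ = Σ (rowᵢ·colᵢ)/N² = (25·30 + 48·41 + 56·59 + 60·59)/189² = 0.2677
κ = (pₒ − pₑ)/(1 − pₑ) = (0.7831 − 0.2677)/(1 − 0.2677) = 0.704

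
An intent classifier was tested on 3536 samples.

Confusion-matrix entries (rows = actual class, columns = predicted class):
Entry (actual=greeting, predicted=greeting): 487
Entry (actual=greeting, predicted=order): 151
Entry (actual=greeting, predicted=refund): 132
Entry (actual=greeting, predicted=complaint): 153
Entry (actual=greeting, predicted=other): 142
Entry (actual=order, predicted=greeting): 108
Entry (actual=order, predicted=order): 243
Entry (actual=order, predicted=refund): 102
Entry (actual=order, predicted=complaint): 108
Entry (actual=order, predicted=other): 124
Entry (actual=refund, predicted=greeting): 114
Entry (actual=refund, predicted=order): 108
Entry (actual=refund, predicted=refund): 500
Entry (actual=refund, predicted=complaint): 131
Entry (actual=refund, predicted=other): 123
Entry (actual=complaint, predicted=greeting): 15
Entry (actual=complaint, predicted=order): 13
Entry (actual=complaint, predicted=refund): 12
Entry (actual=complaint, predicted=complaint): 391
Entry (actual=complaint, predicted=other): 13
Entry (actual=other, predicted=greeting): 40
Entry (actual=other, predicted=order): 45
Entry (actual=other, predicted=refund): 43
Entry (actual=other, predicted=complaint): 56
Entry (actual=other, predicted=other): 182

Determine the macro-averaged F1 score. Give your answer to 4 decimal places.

Per-class F1 score (2·TP/(2·TP+FP+FN)):
  greeting: TP=487, FP=108+114+15+40=277, FN=151+132+153+142=578 → 974/1829 = 0.53253
  order: TP=243, FP=151+108+13+45=317, FN=108+102+108+124=442 → 486/1245 = 0.39036
  refund: TP=500, FP=132+102+12+43=289, FN=114+108+131+123=476 → 1000/1765 = 0.56657
  complaint: TP=391, FP=153+108+131+56=448, FN=15+13+12+13=53 → 782/1283 = 0.60951
  other: TP=182, FP=142+124+123+13=402, FN=40+45+43+56=184 → 364/950 = 0.38316
Macro-F1 score = mean = (0.53253 + 0.39036 + 0.56657 + 0.60951 + 0.38316) / 5 = 0.4964

0.4964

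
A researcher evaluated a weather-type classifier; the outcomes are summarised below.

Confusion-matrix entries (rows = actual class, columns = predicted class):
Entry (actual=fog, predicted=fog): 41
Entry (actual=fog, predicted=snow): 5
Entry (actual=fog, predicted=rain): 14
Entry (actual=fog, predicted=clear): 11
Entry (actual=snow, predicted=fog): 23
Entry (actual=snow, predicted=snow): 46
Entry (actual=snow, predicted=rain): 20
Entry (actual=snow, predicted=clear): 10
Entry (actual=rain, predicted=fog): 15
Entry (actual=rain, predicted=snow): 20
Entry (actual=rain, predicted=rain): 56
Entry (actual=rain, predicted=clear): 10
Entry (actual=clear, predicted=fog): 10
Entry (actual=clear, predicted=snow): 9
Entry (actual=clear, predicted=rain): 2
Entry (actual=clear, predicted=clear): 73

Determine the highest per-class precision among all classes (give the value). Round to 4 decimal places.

Per-class precision (TP/(TP+FP)):
  fog: TP=41, FP=23+15+10=48 → 41/89 = 0.46067
  snow: TP=46, FP=5+20+9=34 → 46/80 = 0.57500
  rain: TP=56, FP=14+20+2=36 → 56/92 = 0.60870
  clear: TP=73, FP=11+10+10=31 → 73/104 = 0.70192
Highest is class 'clear' with precision = 0.7019.

0.7019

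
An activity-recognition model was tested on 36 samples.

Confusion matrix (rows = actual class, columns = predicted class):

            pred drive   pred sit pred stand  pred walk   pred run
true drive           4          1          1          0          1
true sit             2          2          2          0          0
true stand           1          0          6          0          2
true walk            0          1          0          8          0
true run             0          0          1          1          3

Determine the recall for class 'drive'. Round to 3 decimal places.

recall = TP/(TP+FN).
drive: TP=4, FN=1+1+0+1=3 → 4/7 = 0.5714

0.571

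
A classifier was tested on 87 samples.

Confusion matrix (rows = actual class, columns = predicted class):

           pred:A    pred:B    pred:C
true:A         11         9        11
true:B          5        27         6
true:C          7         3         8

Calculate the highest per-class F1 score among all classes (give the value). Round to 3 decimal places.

0.701

Per-class F1 score (2·TP/(2·TP+FP+FN)):
  A: TP=11, FP=5+7=12, FN=9+11=20 → 22/54 = 0.4074
  B: TP=27, FP=9+3=12, FN=5+6=11 → 54/77 = 0.7013
  C: TP=8, FP=11+6=17, FN=7+3=10 → 16/43 = 0.3721
Highest is class 'B' with F1 score = 0.701.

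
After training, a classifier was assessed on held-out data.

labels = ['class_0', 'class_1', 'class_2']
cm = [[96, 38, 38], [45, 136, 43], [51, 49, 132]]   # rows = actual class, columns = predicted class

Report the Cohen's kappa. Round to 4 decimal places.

Observed agreement pₒ = trace/N = 364/628 = 0.57962
Expected agreement pₑ = Σ (rowᵢ·colᵢ)/N² = (172·192 + 224·223 + 232·213)/628² = 0.33569
κ = (pₒ − pₑ)/(1 − pₑ) = (0.57962 − 0.33569)/(1 − 0.33569) = 0.3672

0.3672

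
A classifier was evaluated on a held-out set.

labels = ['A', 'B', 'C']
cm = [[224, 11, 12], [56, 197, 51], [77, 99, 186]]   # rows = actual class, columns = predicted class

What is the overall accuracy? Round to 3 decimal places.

Accuracy = trace / total = (224+197+186=607) / 913 = 607/913 = 0.665

0.665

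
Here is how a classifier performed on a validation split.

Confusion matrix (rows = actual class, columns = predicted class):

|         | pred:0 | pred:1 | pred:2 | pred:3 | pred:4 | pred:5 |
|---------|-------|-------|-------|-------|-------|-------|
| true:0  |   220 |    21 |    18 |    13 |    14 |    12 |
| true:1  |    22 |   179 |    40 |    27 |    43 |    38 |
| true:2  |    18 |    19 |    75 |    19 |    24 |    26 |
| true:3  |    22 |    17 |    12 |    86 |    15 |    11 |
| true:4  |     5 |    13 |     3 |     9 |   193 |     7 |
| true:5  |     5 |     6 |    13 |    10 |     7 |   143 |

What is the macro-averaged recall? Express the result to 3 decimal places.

Per-class recall (TP/(TP+FN)):
  0: TP=220, FN=21+18+13+14+12=78 → 220/298 = 0.7383
  1: TP=179, FN=22+40+27+43+38=170 → 179/349 = 0.5129
  2: TP=75, FN=18+19+19+24+26=106 → 75/181 = 0.4144
  3: TP=86, FN=22+17+12+15+11=77 → 86/163 = 0.5276
  4: TP=193, FN=5+13+3+9+7=37 → 193/230 = 0.8391
  5: TP=143, FN=5+6+13+10+7=41 → 143/184 = 0.7772
Macro-recall = mean = (0.7383 + 0.5129 + 0.4144 + 0.5276 + 0.8391 + 0.7772) / 6 = 0.635

0.635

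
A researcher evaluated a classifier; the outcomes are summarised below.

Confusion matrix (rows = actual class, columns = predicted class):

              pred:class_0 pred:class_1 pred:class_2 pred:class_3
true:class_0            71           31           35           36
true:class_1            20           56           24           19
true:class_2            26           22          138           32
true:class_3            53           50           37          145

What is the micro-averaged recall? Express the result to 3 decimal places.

Micro-averaging pools counts across classes: ΣTP=410, ΣFP=385, ΣFN=385.
Micro-recall = TP/(TP+FN) on pooled counts = 0.516 (equals overall accuracy in single-label multiclass).

0.516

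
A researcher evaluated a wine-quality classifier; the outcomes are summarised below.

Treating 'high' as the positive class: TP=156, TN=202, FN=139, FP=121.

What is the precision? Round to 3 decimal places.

Precision = TP/(TP+FP) = 156/(156+121) = 156/277 = 0.563

0.563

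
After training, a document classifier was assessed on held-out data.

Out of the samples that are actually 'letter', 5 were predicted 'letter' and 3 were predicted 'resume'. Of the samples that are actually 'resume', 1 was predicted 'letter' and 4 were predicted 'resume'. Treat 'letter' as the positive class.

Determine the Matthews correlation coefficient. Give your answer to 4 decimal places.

0.4148

MCC = (TP·TN − FP·FN) / √((TP+FP)(TP+FN)(TN+FP)(TN+FN))
Numerator = 5·4 − 1·3 = 17
Denominator = √(6·8·5·7) = √1680 = 40.9878
MCC = 17 / 40.9878 = 0.4148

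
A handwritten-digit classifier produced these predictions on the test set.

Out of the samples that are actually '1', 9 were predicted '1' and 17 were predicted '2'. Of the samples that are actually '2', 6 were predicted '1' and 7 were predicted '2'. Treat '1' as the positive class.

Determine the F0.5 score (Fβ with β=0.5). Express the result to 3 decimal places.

0.523

Fβ = (1+β²)·TP / ((1+β²)·TP + β²·FN + FP), with β²=1/4
= 1.25·9 / (1.25·9 + 0.25·17 + 6) = 0.523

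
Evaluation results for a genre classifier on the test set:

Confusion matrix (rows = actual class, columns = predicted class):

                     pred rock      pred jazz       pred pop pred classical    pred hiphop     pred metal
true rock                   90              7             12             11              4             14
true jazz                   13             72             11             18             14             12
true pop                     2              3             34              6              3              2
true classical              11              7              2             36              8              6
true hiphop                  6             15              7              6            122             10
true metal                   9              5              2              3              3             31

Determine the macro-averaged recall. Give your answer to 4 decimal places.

0.6134

Per-class recall (TP/(TP+FN)):
  rock: TP=90, FN=7+12+11+4+14=48 → 90/138 = 0.65217
  jazz: TP=72, FN=13+11+18+14+12=68 → 72/140 = 0.51429
  pop: TP=34, FN=2+3+6+3+2=16 → 34/50 = 0.68000
  classical: TP=36, FN=11+7+2+8+6=34 → 36/70 = 0.51429
  hiphop: TP=122, FN=6+15+7+6+10=44 → 122/166 = 0.73494
  metal: TP=31, FN=9+5+2+3+3=22 → 31/53 = 0.58491
Macro-recall = mean = (0.65217 + 0.51429 + 0.68000 + 0.51429 + 0.73494 + 0.58491) / 6 = 0.6134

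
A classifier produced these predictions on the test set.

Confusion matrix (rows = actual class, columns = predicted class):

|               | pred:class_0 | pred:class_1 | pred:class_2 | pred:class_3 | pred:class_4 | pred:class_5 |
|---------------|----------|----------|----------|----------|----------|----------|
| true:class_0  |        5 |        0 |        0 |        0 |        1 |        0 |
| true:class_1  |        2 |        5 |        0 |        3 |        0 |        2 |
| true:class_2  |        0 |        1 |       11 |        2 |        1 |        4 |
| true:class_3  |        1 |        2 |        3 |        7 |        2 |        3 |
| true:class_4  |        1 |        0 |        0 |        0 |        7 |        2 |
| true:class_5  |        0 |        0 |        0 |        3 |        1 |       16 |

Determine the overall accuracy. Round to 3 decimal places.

0.600

Accuracy = trace / total = (5+5+11+7+7+16=51) / 85 = 51/85 = 0.600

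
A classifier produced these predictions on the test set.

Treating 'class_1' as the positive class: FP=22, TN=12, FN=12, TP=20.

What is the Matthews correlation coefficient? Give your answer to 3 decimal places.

-0.023

MCC = (TP·TN − FP·FN) / √((TP+FP)(TP+FN)(TN+FP)(TN+FN))
Numerator = 20·12 − 22·12 = -24
Denominator = √(42·32·34·24) = √1096704 = 1047.2364
MCC = -24 / 1047.2364 = -0.023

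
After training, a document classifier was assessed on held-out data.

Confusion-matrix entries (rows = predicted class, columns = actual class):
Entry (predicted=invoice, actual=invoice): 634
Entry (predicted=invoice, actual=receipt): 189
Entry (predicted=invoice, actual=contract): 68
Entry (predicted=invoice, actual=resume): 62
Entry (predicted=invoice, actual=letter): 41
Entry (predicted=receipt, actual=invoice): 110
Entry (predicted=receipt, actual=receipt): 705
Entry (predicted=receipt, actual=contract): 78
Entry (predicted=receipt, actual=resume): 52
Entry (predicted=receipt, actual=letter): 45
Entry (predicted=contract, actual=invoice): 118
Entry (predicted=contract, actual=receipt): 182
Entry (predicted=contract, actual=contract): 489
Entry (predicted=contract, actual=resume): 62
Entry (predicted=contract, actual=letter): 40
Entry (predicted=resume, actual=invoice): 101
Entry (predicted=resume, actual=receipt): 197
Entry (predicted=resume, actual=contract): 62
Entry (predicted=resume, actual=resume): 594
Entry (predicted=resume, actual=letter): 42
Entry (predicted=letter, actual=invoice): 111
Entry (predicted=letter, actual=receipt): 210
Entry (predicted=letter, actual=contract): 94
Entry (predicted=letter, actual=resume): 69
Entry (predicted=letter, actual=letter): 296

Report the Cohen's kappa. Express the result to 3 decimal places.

0.477

Observed agreement pₒ = trace/N = 2718/4651 = 0.5844
Expected agreement pₑ = Σ (rowᵢ·colᵢ)/N² = (1074·994 + 1483·990 + 791·891 + 839·996 + 464·780)/4651² = 0.2052
κ = (pₒ − pₑ)/(1 − pₑ) = (0.5844 − 0.2052)/(1 − 0.2052) = 0.477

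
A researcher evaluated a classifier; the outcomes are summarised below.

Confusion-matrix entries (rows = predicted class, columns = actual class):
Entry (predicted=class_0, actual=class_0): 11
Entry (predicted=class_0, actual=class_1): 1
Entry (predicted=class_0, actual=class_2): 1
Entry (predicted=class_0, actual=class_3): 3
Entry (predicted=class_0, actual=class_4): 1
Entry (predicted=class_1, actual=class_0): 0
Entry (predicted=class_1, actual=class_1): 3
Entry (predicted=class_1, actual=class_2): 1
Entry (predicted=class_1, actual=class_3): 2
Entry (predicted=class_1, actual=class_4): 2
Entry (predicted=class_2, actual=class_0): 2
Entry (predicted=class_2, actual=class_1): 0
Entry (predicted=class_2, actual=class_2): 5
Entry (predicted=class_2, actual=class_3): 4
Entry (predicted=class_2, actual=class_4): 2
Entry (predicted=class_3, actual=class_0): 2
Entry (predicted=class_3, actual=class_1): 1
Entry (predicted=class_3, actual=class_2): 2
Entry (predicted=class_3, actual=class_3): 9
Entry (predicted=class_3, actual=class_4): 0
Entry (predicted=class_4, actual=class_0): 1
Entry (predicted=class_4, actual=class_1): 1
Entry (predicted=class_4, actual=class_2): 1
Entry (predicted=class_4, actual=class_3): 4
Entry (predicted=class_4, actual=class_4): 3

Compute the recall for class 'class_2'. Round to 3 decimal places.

Treat 'class_2' as positive and all other classes as negative.
recall = TP/(TP+FN).
class_2: TP=5, FN=1+1+2+1=5 → 5/10 = 0.5000

0.500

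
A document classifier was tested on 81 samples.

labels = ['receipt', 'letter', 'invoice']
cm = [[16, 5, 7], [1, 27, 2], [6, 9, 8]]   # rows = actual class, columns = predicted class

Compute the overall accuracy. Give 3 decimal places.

0.630

Accuracy = trace / total = (16+27+8=51) / 81 = 51/81 = 0.630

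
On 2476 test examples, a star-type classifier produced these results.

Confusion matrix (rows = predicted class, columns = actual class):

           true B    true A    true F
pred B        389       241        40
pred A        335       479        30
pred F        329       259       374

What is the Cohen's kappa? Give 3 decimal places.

Observed agreement pₒ = trace/N = 1242/2476 = 0.5016
Expected agreement pₑ = Σ (rowᵢ·colᵢ)/N² = (1053·670 + 979·844 + 444·962)/2476² = 0.3195
κ = (pₒ − pₑ)/(1 − pₑ) = (0.5016 − 0.3195)/(1 − 0.3195) = 0.268

0.268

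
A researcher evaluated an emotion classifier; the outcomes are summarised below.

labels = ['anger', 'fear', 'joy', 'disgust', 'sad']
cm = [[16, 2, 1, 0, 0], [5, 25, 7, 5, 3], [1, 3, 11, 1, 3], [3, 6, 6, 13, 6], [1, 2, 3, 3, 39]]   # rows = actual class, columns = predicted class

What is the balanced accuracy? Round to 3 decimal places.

0.634

Balanced accuracy = mean of per-class recall.
  anger: recall = 16/19 = 0.8421
  fear: recall = 25/45 = 0.5556
  joy: recall = 11/19 = 0.5789
  disgust: recall = 13/34 = 0.3824
  sad: recall = 39/48 = 0.8125
Mean = (0.8421 + 0.5556 + 0.5789 + 0.3824 + 0.8125) / 5 = 0.634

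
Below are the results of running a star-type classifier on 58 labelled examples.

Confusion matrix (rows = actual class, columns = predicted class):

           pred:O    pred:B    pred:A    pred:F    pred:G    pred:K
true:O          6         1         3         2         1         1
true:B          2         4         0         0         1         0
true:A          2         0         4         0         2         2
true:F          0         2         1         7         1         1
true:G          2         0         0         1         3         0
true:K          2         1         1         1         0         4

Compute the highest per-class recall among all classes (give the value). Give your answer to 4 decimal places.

0.5833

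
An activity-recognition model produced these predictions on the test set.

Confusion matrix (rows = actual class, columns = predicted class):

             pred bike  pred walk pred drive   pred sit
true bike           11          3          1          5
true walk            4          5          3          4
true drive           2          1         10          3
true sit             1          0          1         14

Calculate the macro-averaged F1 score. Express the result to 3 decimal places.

0.573

Per-class F1 score (2·TP/(2·TP+FP+FN)):
  bike: TP=11, FP=4+2+1=7, FN=3+1+5=9 → 22/38 = 0.5789
  walk: TP=5, FP=3+1+0=4, FN=4+3+4=11 → 10/25 = 0.4000
  drive: TP=10, FP=1+3+1=5, FN=2+1+3=6 → 20/31 = 0.6452
  sit: TP=14, FP=5+4+3=12, FN=1+0+1=2 → 28/42 = 0.6667
Macro-F1 score = mean = (0.5789 + 0.4000 + 0.6452 + 0.6667) / 4 = 0.573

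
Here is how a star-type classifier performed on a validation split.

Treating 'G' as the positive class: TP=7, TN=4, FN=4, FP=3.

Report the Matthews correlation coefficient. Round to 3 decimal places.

0.204

MCC = (TP·TN − FP·FN) / √((TP+FP)(TP+FN)(TN+FP)(TN+FN))
Numerator = 7·4 − 3·4 = 16
Denominator = √(10·11·7·8) = √6160 = 78.4857
MCC = 16 / 78.4857 = 0.204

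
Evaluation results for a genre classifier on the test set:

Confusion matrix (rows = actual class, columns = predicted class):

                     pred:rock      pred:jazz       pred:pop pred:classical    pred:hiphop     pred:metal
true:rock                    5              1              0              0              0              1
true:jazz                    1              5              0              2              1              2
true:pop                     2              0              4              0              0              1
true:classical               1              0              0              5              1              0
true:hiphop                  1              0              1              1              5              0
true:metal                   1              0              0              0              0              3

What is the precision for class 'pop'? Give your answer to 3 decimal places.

0.800

One-vs-rest for 'pop': TP = diagonal; FP = other classes predicted 'pop'; FN = 'pop' predicted as other.
precision = TP/(TP+FP).
pop: TP=4, FP=0+0+0+1+0=1 → 4/5 = 0.8000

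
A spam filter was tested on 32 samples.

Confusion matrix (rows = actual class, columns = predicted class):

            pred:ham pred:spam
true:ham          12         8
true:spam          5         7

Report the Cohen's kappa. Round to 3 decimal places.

Observed agreement pₒ = trace/N = 19/32 = 0.5938
Expected agreement pₑ = Σ (rowᵢ·colᵢ)/N² = (20·17 + 12·15)/32² = 0.5078
κ = (pₒ − pₑ)/(1 − pₑ) = (0.5938 − 0.5078)/(1 − 0.5078) = 0.175

0.175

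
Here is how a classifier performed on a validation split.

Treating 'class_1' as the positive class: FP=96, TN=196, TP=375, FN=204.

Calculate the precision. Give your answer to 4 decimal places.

0.7962

Precision = TP/(TP+FP) = 375/(375+96) = 375/471 = 0.7962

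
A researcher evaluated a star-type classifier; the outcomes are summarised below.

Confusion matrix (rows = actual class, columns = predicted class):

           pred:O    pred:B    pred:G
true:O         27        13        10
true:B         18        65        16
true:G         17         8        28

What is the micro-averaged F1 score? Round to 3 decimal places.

Micro-averaging pools counts across classes: ΣTP=120, ΣFP=82, ΣFN=82.
Micro-F1 score = 2·TP/(2·TP+FP+FN) on pooled counts = 0.594 (equals overall accuracy in single-label multiclass).

0.594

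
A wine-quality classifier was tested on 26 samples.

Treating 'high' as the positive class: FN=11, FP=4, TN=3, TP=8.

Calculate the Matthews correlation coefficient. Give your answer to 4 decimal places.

-0.1338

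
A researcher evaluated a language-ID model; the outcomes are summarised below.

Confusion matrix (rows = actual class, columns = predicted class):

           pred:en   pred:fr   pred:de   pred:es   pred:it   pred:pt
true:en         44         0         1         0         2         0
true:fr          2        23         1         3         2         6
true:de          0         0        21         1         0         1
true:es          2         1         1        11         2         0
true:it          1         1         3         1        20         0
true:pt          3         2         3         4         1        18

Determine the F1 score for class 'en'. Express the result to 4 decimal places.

F1 score = 2·TP/(2·TP+FP+FN).
en: TP=44, FP=2+0+2+1+3=8, FN=0+1+0+2+0=3 → 88/99 = 0.88889

0.8889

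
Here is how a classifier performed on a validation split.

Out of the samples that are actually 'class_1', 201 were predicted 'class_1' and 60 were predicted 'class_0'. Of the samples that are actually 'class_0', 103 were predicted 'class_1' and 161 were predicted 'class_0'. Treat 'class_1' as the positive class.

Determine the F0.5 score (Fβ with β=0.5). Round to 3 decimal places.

0.680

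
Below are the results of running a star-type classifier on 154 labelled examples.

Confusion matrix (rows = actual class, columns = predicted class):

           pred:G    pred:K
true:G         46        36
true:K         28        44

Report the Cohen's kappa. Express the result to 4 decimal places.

0.1709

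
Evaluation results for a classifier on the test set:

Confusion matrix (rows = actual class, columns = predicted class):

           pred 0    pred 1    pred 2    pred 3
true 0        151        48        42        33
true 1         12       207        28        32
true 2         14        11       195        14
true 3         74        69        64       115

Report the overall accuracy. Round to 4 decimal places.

Accuracy = trace / total = (151+207+195+115=668) / 1109 = 668/1109 = 0.6023

0.6023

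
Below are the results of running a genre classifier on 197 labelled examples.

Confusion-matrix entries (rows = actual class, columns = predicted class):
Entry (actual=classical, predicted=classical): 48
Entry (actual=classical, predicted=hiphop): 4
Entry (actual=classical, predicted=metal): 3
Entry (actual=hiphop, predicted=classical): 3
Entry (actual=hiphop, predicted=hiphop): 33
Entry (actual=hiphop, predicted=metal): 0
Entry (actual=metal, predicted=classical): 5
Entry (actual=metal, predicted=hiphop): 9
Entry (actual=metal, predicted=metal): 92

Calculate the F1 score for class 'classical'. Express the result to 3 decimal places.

0.865

Take TP from the diagonal, FP from the rest of the 'classical' prediction marginal, FN from the rest of the 'classical' actual marginal.
F1 score = 2·TP/(2·TP+FP+FN).
classical: TP=48, FP=3+5=8, FN=4+3=7 → 96/111 = 0.8649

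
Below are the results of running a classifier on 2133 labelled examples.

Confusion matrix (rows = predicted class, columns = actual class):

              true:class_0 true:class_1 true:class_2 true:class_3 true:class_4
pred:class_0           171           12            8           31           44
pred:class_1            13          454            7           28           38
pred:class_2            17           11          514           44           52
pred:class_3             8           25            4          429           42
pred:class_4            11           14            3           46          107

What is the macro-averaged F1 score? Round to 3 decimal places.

0.738

Per-class F1 score (2·TP/(2·TP+FP+FN)):
  class_0: TP=171, FP=12+8+31+44=95, FN=13+17+8+11=49 → 342/486 = 0.7037
  class_1: TP=454, FP=13+7+28+38=86, FN=12+11+25+14=62 → 908/1056 = 0.8598
  class_2: TP=514, FP=17+11+44+52=124, FN=8+7+4+3=22 → 1028/1174 = 0.8756
  class_3: TP=429, FP=8+25+4+42=79, FN=31+28+44+46=149 → 858/1086 = 0.7901
  class_4: TP=107, FP=11+14+3+46=74, FN=44+38+52+42=176 → 214/464 = 0.4612
Macro-F1 score = mean = (0.7037 + 0.8598 + 0.8756 + 0.7901 + 0.4612) / 5 = 0.738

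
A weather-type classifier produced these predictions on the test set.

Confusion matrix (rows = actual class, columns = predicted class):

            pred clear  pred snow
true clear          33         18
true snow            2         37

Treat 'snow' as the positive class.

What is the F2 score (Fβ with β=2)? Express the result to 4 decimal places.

Fβ = (1+β²)·TP / ((1+β²)·TP + β²·FN + FP), with β²=4
= 5·37 / (5·37 + 4·2 + 18) = 0.8768

0.8768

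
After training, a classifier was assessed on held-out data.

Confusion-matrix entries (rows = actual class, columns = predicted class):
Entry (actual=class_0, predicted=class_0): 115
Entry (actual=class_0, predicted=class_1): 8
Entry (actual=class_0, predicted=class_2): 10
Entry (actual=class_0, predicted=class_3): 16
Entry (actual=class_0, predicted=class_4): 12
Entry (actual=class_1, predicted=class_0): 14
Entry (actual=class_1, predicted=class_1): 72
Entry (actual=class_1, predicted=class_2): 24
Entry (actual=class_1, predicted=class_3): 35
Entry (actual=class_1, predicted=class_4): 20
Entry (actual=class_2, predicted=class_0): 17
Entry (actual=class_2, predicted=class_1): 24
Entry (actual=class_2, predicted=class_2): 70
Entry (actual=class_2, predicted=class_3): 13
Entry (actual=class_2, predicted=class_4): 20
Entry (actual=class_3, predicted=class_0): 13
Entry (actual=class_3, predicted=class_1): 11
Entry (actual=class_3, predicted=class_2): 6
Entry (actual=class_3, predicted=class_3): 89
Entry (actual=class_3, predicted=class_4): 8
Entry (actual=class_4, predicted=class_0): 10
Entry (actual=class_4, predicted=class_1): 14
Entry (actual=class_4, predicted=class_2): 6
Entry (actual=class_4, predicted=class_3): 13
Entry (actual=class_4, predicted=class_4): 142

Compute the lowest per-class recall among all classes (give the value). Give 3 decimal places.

0.436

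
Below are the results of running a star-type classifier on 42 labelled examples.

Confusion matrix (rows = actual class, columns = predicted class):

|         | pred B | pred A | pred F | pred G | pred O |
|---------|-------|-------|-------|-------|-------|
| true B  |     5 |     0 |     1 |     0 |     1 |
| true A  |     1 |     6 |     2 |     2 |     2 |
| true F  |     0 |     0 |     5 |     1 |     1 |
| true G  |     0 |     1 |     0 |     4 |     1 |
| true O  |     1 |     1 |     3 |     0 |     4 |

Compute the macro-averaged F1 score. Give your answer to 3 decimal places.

0.580

Per-class F1 score (2·TP/(2·TP+FP+FN)):
  B: TP=5, FP=1+0+0+1=2, FN=0+1+0+1=2 → 10/14 = 0.7143
  A: TP=6, FP=0+0+1+1=2, FN=1+2+2+2=7 → 12/21 = 0.5714
  F: TP=5, FP=1+2+0+3=6, FN=0+0+1+1=2 → 10/18 = 0.5556
  G: TP=4, FP=0+2+1+0=3, FN=0+1+0+1=2 → 8/13 = 0.6154
  O: TP=4, FP=1+2+1+1=5, FN=1+1+3+0=5 → 8/18 = 0.4444
Macro-F1 score = mean = (0.7143 + 0.5714 + 0.5556 + 0.6154 + 0.4444) / 5 = 0.580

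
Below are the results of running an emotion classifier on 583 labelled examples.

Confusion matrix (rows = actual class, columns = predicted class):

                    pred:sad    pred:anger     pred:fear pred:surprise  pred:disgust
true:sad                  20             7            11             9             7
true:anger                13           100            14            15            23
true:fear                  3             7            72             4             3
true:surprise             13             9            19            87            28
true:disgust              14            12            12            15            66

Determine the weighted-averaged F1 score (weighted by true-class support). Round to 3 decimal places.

Per-class F1 score (2·TP/(2·TP+FP+FN)):
  sad: TP=20, FP=13+3+13+14=43, FN=7+11+9+7=34 → 40/117 = 0.3419
  anger: TP=100, FP=7+7+9+12=35, FN=13+14+15+23=65 → 200/300 = 0.6667
  fear: TP=72, FP=11+14+19+12=56, FN=3+7+4+3=17 → 144/217 = 0.6636
  surprise: TP=87, FP=9+15+4+15=43, FN=13+9+19+28=69 → 174/286 = 0.6084
  disgust: TP=66, FP=7+23+3+28=61, FN=14+12+12+15=53 → 132/246 = 0.5366
Weighted-F1 score = Σ (supportᵢ/N)·F1 scoreᵢ with N=583: (54/583)·0.3419 + (165/583)·0.6667 + (89/583)·0.6636 + (156/583)·0.6084 + (119/583)·0.5366 = 0.594

0.594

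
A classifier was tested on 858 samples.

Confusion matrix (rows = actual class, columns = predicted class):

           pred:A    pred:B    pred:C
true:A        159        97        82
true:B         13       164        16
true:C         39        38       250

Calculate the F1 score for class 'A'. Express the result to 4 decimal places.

Take TP from the diagonal, FP from the rest of the 'A' prediction marginal, FN from the rest of the 'A' actual marginal.
F1 score = 2·TP/(2·TP+FP+FN).
A: TP=159, FP=13+39=52, FN=97+82=179 → 318/549 = 0.57923

0.5792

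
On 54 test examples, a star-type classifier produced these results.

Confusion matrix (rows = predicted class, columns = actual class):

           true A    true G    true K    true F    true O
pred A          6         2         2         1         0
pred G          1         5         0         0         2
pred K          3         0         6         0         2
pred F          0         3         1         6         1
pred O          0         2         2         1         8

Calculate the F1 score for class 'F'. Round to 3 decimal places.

0.632

Treat 'F' as positive and all other classes as negative.
F1 score = 2·TP/(2·TP+FP+FN).
F: TP=6, FP=0+3+1+1=5, FN=1+0+0+1=2 → 12/19 = 0.6316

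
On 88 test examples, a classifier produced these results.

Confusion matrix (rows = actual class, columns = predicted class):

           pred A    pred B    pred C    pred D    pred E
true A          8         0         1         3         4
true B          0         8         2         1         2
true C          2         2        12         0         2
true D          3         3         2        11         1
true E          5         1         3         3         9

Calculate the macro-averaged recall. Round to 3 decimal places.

Per-class recall (TP/(TP+FN)):
  A: TP=8, FN=0+1+3+4=8 → 8/16 = 0.5000
  B: TP=8, FN=0+2+1+2=5 → 8/13 = 0.6154
  C: TP=12, FN=2+2+0+2=6 → 12/18 = 0.6667
  D: TP=11, FN=3+3+2+1=9 → 11/20 = 0.5500
  E: TP=9, FN=5+1+3+3=12 → 9/21 = 0.4286
Macro-recall = mean = (0.5000 + 0.6154 + 0.6667 + 0.5500 + 0.4286) / 5 = 0.552

0.552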